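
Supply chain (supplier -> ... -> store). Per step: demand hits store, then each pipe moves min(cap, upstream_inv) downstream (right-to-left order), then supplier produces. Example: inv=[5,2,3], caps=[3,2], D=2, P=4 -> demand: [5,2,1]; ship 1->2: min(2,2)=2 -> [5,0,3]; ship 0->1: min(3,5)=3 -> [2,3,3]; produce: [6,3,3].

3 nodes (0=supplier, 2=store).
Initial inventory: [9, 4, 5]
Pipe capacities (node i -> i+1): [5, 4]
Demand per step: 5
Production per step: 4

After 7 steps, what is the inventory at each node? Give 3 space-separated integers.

Step 1: demand=5,sold=5 ship[1->2]=4 ship[0->1]=5 prod=4 -> inv=[8 5 4]
Step 2: demand=5,sold=4 ship[1->2]=4 ship[0->1]=5 prod=4 -> inv=[7 6 4]
Step 3: demand=5,sold=4 ship[1->2]=4 ship[0->1]=5 prod=4 -> inv=[6 7 4]
Step 4: demand=5,sold=4 ship[1->2]=4 ship[0->1]=5 prod=4 -> inv=[5 8 4]
Step 5: demand=5,sold=4 ship[1->2]=4 ship[0->1]=5 prod=4 -> inv=[4 9 4]
Step 6: demand=5,sold=4 ship[1->2]=4 ship[0->1]=4 prod=4 -> inv=[4 9 4]
Step 7: demand=5,sold=4 ship[1->2]=4 ship[0->1]=4 prod=4 -> inv=[4 9 4]

4 9 4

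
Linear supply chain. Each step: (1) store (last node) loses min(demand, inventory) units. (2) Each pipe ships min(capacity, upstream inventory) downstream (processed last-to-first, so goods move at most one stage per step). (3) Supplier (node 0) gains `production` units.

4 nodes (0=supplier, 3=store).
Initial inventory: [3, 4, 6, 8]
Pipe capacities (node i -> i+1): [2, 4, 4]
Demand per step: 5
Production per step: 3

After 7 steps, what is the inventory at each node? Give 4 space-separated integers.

Step 1: demand=5,sold=5 ship[2->3]=4 ship[1->2]=4 ship[0->1]=2 prod=3 -> inv=[4 2 6 7]
Step 2: demand=5,sold=5 ship[2->3]=4 ship[1->2]=2 ship[0->1]=2 prod=3 -> inv=[5 2 4 6]
Step 3: demand=5,sold=5 ship[2->3]=4 ship[1->2]=2 ship[0->1]=2 prod=3 -> inv=[6 2 2 5]
Step 4: demand=5,sold=5 ship[2->3]=2 ship[1->2]=2 ship[0->1]=2 prod=3 -> inv=[7 2 2 2]
Step 5: demand=5,sold=2 ship[2->3]=2 ship[1->2]=2 ship[0->1]=2 prod=3 -> inv=[8 2 2 2]
Step 6: demand=5,sold=2 ship[2->3]=2 ship[1->2]=2 ship[0->1]=2 prod=3 -> inv=[9 2 2 2]
Step 7: demand=5,sold=2 ship[2->3]=2 ship[1->2]=2 ship[0->1]=2 prod=3 -> inv=[10 2 2 2]

10 2 2 2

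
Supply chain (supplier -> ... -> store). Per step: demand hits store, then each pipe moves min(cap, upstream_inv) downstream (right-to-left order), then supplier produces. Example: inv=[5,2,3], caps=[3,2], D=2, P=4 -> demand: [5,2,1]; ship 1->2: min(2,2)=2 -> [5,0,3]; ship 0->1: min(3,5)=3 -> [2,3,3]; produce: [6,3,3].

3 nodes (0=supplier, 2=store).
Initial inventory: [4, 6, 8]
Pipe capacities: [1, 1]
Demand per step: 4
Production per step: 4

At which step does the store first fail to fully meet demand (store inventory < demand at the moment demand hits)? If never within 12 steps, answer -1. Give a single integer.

Step 1: demand=4,sold=4 ship[1->2]=1 ship[0->1]=1 prod=4 -> [7 6 5]
Step 2: demand=4,sold=4 ship[1->2]=1 ship[0->1]=1 prod=4 -> [10 6 2]
Step 3: demand=4,sold=2 ship[1->2]=1 ship[0->1]=1 prod=4 -> [13 6 1]
Step 4: demand=4,sold=1 ship[1->2]=1 ship[0->1]=1 prod=4 -> [16 6 1]
Step 5: demand=4,sold=1 ship[1->2]=1 ship[0->1]=1 prod=4 -> [19 6 1]
Step 6: demand=4,sold=1 ship[1->2]=1 ship[0->1]=1 prod=4 -> [22 6 1]
Step 7: demand=4,sold=1 ship[1->2]=1 ship[0->1]=1 prod=4 -> [25 6 1]
Step 8: demand=4,sold=1 ship[1->2]=1 ship[0->1]=1 prod=4 -> [28 6 1]
Step 9: demand=4,sold=1 ship[1->2]=1 ship[0->1]=1 prod=4 -> [31 6 1]
Step 10: demand=4,sold=1 ship[1->2]=1 ship[0->1]=1 prod=4 -> [34 6 1]
Step 11: demand=4,sold=1 ship[1->2]=1 ship[0->1]=1 prod=4 -> [37 6 1]
Step 12: demand=4,sold=1 ship[1->2]=1 ship[0->1]=1 prod=4 -> [40 6 1]
First stockout at step 3

3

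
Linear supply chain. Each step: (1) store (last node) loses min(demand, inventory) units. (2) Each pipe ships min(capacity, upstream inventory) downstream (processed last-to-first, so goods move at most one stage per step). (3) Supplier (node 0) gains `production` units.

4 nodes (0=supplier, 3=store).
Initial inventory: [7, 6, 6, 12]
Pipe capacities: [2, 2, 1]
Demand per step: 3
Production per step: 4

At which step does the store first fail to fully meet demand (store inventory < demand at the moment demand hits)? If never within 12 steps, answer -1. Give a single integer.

Step 1: demand=3,sold=3 ship[2->3]=1 ship[1->2]=2 ship[0->1]=2 prod=4 -> [9 6 7 10]
Step 2: demand=3,sold=3 ship[2->3]=1 ship[1->2]=2 ship[0->1]=2 prod=4 -> [11 6 8 8]
Step 3: demand=3,sold=3 ship[2->3]=1 ship[1->2]=2 ship[0->1]=2 prod=4 -> [13 6 9 6]
Step 4: demand=3,sold=3 ship[2->3]=1 ship[1->2]=2 ship[0->1]=2 prod=4 -> [15 6 10 4]
Step 5: demand=3,sold=3 ship[2->3]=1 ship[1->2]=2 ship[0->1]=2 prod=4 -> [17 6 11 2]
Step 6: demand=3,sold=2 ship[2->3]=1 ship[1->2]=2 ship[0->1]=2 prod=4 -> [19 6 12 1]
Step 7: demand=3,sold=1 ship[2->3]=1 ship[1->2]=2 ship[0->1]=2 prod=4 -> [21 6 13 1]
Step 8: demand=3,sold=1 ship[2->3]=1 ship[1->2]=2 ship[0->1]=2 prod=4 -> [23 6 14 1]
Step 9: demand=3,sold=1 ship[2->3]=1 ship[1->2]=2 ship[0->1]=2 prod=4 -> [25 6 15 1]
Step 10: demand=3,sold=1 ship[2->3]=1 ship[1->2]=2 ship[0->1]=2 prod=4 -> [27 6 16 1]
Step 11: demand=3,sold=1 ship[2->3]=1 ship[1->2]=2 ship[0->1]=2 prod=4 -> [29 6 17 1]
Step 12: demand=3,sold=1 ship[2->3]=1 ship[1->2]=2 ship[0->1]=2 prod=4 -> [31 6 18 1]
First stockout at step 6

6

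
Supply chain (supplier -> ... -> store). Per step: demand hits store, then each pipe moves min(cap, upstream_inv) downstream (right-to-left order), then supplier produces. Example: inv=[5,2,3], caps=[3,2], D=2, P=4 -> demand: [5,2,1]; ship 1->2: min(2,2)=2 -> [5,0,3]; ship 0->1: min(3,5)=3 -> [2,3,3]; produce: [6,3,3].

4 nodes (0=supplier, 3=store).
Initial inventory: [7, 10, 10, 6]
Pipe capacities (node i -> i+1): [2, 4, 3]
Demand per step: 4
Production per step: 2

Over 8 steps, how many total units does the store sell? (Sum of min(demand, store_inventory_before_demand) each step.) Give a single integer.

Step 1: sold=4 (running total=4) -> [7 8 11 5]
Step 2: sold=4 (running total=8) -> [7 6 12 4]
Step 3: sold=4 (running total=12) -> [7 4 13 3]
Step 4: sold=3 (running total=15) -> [7 2 14 3]
Step 5: sold=3 (running total=18) -> [7 2 13 3]
Step 6: sold=3 (running total=21) -> [7 2 12 3]
Step 7: sold=3 (running total=24) -> [7 2 11 3]
Step 8: sold=3 (running total=27) -> [7 2 10 3]

Answer: 27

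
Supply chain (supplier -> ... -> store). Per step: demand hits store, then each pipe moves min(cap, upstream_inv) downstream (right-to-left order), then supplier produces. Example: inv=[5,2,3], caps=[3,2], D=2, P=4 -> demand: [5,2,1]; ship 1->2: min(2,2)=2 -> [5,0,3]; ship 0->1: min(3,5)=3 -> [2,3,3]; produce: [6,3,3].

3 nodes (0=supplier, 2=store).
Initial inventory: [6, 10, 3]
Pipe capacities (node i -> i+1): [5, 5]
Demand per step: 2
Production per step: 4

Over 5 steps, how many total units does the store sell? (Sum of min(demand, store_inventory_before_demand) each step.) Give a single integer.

Step 1: sold=2 (running total=2) -> [5 10 6]
Step 2: sold=2 (running total=4) -> [4 10 9]
Step 3: sold=2 (running total=6) -> [4 9 12]
Step 4: sold=2 (running total=8) -> [4 8 15]
Step 5: sold=2 (running total=10) -> [4 7 18]

Answer: 10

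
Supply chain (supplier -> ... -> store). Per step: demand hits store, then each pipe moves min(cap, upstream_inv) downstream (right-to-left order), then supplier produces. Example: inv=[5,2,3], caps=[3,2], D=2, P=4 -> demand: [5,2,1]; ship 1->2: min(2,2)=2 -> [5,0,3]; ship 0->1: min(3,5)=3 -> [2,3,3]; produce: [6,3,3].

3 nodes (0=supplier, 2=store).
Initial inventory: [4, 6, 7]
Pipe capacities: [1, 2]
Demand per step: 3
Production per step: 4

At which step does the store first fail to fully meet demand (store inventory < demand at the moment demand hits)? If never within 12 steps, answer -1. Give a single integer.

Step 1: demand=3,sold=3 ship[1->2]=2 ship[0->1]=1 prod=4 -> [7 5 6]
Step 2: demand=3,sold=3 ship[1->2]=2 ship[0->1]=1 prod=4 -> [10 4 5]
Step 3: demand=3,sold=3 ship[1->2]=2 ship[0->1]=1 prod=4 -> [13 3 4]
Step 4: demand=3,sold=3 ship[1->2]=2 ship[0->1]=1 prod=4 -> [16 2 3]
Step 5: demand=3,sold=3 ship[1->2]=2 ship[0->1]=1 prod=4 -> [19 1 2]
Step 6: demand=3,sold=2 ship[1->2]=1 ship[0->1]=1 prod=4 -> [22 1 1]
Step 7: demand=3,sold=1 ship[1->2]=1 ship[0->1]=1 prod=4 -> [25 1 1]
Step 8: demand=3,sold=1 ship[1->2]=1 ship[0->1]=1 prod=4 -> [28 1 1]
Step 9: demand=3,sold=1 ship[1->2]=1 ship[0->1]=1 prod=4 -> [31 1 1]
Step 10: demand=3,sold=1 ship[1->2]=1 ship[0->1]=1 prod=4 -> [34 1 1]
Step 11: demand=3,sold=1 ship[1->2]=1 ship[0->1]=1 prod=4 -> [37 1 1]
Step 12: demand=3,sold=1 ship[1->2]=1 ship[0->1]=1 prod=4 -> [40 1 1]
First stockout at step 6

6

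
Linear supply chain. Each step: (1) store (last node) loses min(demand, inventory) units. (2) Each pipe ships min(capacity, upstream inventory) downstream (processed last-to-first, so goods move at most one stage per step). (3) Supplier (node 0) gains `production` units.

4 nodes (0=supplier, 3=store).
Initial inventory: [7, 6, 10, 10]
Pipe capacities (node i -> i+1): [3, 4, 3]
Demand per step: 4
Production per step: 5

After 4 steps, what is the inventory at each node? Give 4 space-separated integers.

Step 1: demand=4,sold=4 ship[2->3]=3 ship[1->2]=4 ship[0->1]=3 prod=5 -> inv=[9 5 11 9]
Step 2: demand=4,sold=4 ship[2->3]=3 ship[1->2]=4 ship[0->1]=3 prod=5 -> inv=[11 4 12 8]
Step 3: demand=4,sold=4 ship[2->3]=3 ship[1->2]=4 ship[0->1]=3 prod=5 -> inv=[13 3 13 7]
Step 4: demand=4,sold=4 ship[2->3]=3 ship[1->2]=3 ship[0->1]=3 prod=5 -> inv=[15 3 13 6]

15 3 13 6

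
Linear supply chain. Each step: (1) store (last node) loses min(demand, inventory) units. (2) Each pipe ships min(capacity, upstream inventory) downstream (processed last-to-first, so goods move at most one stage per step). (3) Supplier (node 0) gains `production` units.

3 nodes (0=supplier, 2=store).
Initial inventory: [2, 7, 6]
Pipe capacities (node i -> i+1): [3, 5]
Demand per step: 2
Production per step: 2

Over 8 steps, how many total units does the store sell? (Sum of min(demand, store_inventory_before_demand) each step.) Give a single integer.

Step 1: sold=2 (running total=2) -> [2 4 9]
Step 2: sold=2 (running total=4) -> [2 2 11]
Step 3: sold=2 (running total=6) -> [2 2 11]
Step 4: sold=2 (running total=8) -> [2 2 11]
Step 5: sold=2 (running total=10) -> [2 2 11]
Step 6: sold=2 (running total=12) -> [2 2 11]
Step 7: sold=2 (running total=14) -> [2 2 11]
Step 8: sold=2 (running total=16) -> [2 2 11]

Answer: 16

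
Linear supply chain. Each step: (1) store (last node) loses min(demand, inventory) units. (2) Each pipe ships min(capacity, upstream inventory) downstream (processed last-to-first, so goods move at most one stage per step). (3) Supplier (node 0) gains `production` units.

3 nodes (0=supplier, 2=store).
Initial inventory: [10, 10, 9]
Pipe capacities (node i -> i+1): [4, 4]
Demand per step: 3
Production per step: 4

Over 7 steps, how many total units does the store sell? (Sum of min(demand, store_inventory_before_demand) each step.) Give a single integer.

Step 1: sold=3 (running total=3) -> [10 10 10]
Step 2: sold=3 (running total=6) -> [10 10 11]
Step 3: sold=3 (running total=9) -> [10 10 12]
Step 4: sold=3 (running total=12) -> [10 10 13]
Step 5: sold=3 (running total=15) -> [10 10 14]
Step 6: sold=3 (running total=18) -> [10 10 15]
Step 7: sold=3 (running total=21) -> [10 10 16]

Answer: 21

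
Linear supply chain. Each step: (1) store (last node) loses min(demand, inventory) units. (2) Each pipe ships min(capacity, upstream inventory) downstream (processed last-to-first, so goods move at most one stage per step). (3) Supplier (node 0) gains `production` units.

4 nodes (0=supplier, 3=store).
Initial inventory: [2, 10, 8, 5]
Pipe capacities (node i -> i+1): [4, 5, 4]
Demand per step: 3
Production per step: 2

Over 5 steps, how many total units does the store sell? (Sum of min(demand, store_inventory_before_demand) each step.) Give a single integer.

Answer: 15

Derivation:
Step 1: sold=3 (running total=3) -> [2 7 9 6]
Step 2: sold=3 (running total=6) -> [2 4 10 7]
Step 3: sold=3 (running total=9) -> [2 2 10 8]
Step 4: sold=3 (running total=12) -> [2 2 8 9]
Step 5: sold=3 (running total=15) -> [2 2 6 10]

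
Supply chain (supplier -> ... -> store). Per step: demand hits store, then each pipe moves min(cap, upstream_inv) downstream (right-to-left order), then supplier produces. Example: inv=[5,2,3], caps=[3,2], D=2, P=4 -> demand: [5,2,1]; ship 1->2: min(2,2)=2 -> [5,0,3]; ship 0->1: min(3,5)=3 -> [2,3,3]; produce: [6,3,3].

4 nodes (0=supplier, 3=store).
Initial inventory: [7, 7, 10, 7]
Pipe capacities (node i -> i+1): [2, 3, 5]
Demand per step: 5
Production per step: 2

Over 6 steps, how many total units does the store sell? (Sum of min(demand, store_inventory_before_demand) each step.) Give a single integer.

Step 1: sold=5 (running total=5) -> [7 6 8 7]
Step 2: sold=5 (running total=10) -> [7 5 6 7]
Step 3: sold=5 (running total=15) -> [7 4 4 7]
Step 4: sold=5 (running total=20) -> [7 3 3 6]
Step 5: sold=5 (running total=25) -> [7 2 3 4]
Step 6: sold=4 (running total=29) -> [7 2 2 3]

Answer: 29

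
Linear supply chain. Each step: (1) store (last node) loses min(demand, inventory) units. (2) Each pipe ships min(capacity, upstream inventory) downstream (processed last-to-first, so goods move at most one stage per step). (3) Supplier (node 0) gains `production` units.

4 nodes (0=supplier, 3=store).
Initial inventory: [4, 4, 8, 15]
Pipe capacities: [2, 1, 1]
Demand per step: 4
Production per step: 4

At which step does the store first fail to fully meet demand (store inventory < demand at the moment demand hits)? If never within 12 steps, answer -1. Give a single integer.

Step 1: demand=4,sold=4 ship[2->3]=1 ship[1->2]=1 ship[0->1]=2 prod=4 -> [6 5 8 12]
Step 2: demand=4,sold=4 ship[2->3]=1 ship[1->2]=1 ship[0->1]=2 prod=4 -> [8 6 8 9]
Step 3: demand=4,sold=4 ship[2->3]=1 ship[1->2]=1 ship[0->1]=2 prod=4 -> [10 7 8 6]
Step 4: demand=4,sold=4 ship[2->3]=1 ship[1->2]=1 ship[0->1]=2 prod=4 -> [12 8 8 3]
Step 5: demand=4,sold=3 ship[2->3]=1 ship[1->2]=1 ship[0->1]=2 prod=4 -> [14 9 8 1]
Step 6: demand=4,sold=1 ship[2->3]=1 ship[1->2]=1 ship[0->1]=2 prod=4 -> [16 10 8 1]
Step 7: demand=4,sold=1 ship[2->3]=1 ship[1->2]=1 ship[0->1]=2 prod=4 -> [18 11 8 1]
Step 8: demand=4,sold=1 ship[2->3]=1 ship[1->2]=1 ship[0->1]=2 prod=4 -> [20 12 8 1]
Step 9: demand=4,sold=1 ship[2->3]=1 ship[1->2]=1 ship[0->1]=2 prod=4 -> [22 13 8 1]
Step 10: demand=4,sold=1 ship[2->3]=1 ship[1->2]=1 ship[0->1]=2 prod=4 -> [24 14 8 1]
Step 11: demand=4,sold=1 ship[2->3]=1 ship[1->2]=1 ship[0->1]=2 prod=4 -> [26 15 8 1]
Step 12: demand=4,sold=1 ship[2->3]=1 ship[1->2]=1 ship[0->1]=2 prod=4 -> [28 16 8 1]
First stockout at step 5

5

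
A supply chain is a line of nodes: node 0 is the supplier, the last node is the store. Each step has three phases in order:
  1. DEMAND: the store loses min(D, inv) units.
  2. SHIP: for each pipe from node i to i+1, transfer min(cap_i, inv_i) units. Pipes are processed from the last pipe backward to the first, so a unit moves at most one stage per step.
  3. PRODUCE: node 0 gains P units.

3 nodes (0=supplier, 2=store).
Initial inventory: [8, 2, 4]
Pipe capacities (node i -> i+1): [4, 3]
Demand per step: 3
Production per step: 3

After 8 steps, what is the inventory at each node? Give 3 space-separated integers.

Step 1: demand=3,sold=3 ship[1->2]=2 ship[0->1]=4 prod=3 -> inv=[7 4 3]
Step 2: demand=3,sold=3 ship[1->2]=3 ship[0->1]=4 prod=3 -> inv=[6 5 3]
Step 3: demand=3,sold=3 ship[1->2]=3 ship[0->1]=4 prod=3 -> inv=[5 6 3]
Step 4: demand=3,sold=3 ship[1->2]=3 ship[0->1]=4 prod=3 -> inv=[4 7 3]
Step 5: demand=3,sold=3 ship[1->2]=3 ship[0->1]=4 prod=3 -> inv=[3 8 3]
Step 6: demand=3,sold=3 ship[1->2]=3 ship[0->1]=3 prod=3 -> inv=[3 8 3]
Step 7: demand=3,sold=3 ship[1->2]=3 ship[0->1]=3 prod=3 -> inv=[3 8 3]
Step 8: demand=3,sold=3 ship[1->2]=3 ship[0->1]=3 prod=3 -> inv=[3 8 3]

3 8 3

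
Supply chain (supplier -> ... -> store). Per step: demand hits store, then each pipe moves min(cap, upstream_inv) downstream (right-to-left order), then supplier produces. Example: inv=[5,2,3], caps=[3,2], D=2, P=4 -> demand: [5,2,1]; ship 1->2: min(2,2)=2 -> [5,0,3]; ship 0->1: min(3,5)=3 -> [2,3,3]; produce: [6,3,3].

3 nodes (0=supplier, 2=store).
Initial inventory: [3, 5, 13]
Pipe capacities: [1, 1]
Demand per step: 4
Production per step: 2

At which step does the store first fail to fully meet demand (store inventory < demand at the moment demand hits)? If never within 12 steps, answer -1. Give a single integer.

Step 1: demand=4,sold=4 ship[1->2]=1 ship[0->1]=1 prod=2 -> [4 5 10]
Step 2: demand=4,sold=4 ship[1->2]=1 ship[0->1]=1 prod=2 -> [5 5 7]
Step 3: demand=4,sold=4 ship[1->2]=1 ship[0->1]=1 prod=2 -> [6 5 4]
Step 4: demand=4,sold=4 ship[1->2]=1 ship[0->1]=1 prod=2 -> [7 5 1]
Step 5: demand=4,sold=1 ship[1->2]=1 ship[0->1]=1 prod=2 -> [8 5 1]
Step 6: demand=4,sold=1 ship[1->2]=1 ship[0->1]=1 prod=2 -> [9 5 1]
Step 7: demand=4,sold=1 ship[1->2]=1 ship[0->1]=1 prod=2 -> [10 5 1]
Step 8: demand=4,sold=1 ship[1->2]=1 ship[0->1]=1 prod=2 -> [11 5 1]
Step 9: demand=4,sold=1 ship[1->2]=1 ship[0->1]=1 prod=2 -> [12 5 1]
Step 10: demand=4,sold=1 ship[1->2]=1 ship[0->1]=1 prod=2 -> [13 5 1]
Step 11: demand=4,sold=1 ship[1->2]=1 ship[0->1]=1 prod=2 -> [14 5 1]
Step 12: demand=4,sold=1 ship[1->2]=1 ship[0->1]=1 prod=2 -> [15 5 1]
First stockout at step 5

5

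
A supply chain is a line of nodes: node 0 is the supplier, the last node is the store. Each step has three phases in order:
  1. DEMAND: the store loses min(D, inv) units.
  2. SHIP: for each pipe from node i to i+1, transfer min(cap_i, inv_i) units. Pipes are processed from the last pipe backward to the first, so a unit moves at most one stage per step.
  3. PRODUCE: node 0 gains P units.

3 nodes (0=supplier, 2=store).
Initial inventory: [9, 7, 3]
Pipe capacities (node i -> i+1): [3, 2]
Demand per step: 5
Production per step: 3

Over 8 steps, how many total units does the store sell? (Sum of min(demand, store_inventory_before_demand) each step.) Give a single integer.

Step 1: sold=3 (running total=3) -> [9 8 2]
Step 2: sold=2 (running total=5) -> [9 9 2]
Step 3: sold=2 (running total=7) -> [9 10 2]
Step 4: sold=2 (running total=9) -> [9 11 2]
Step 5: sold=2 (running total=11) -> [9 12 2]
Step 6: sold=2 (running total=13) -> [9 13 2]
Step 7: sold=2 (running total=15) -> [9 14 2]
Step 8: sold=2 (running total=17) -> [9 15 2]

Answer: 17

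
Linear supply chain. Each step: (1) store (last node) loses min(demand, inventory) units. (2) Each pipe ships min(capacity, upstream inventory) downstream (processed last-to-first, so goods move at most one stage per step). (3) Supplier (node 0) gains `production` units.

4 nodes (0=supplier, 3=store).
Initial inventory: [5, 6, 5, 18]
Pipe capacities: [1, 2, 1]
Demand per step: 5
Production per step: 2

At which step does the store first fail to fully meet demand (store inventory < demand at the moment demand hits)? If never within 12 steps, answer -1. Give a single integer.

Step 1: demand=5,sold=5 ship[2->3]=1 ship[1->2]=2 ship[0->1]=1 prod=2 -> [6 5 6 14]
Step 2: demand=5,sold=5 ship[2->3]=1 ship[1->2]=2 ship[0->1]=1 prod=2 -> [7 4 7 10]
Step 3: demand=5,sold=5 ship[2->3]=1 ship[1->2]=2 ship[0->1]=1 prod=2 -> [8 3 8 6]
Step 4: demand=5,sold=5 ship[2->3]=1 ship[1->2]=2 ship[0->1]=1 prod=2 -> [9 2 9 2]
Step 5: demand=5,sold=2 ship[2->3]=1 ship[1->2]=2 ship[0->1]=1 prod=2 -> [10 1 10 1]
Step 6: demand=5,sold=1 ship[2->3]=1 ship[1->2]=1 ship[0->1]=1 prod=2 -> [11 1 10 1]
Step 7: demand=5,sold=1 ship[2->3]=1 ship[1->2]=1 ship[0->1]=1 prod=2 -> [12 1 10 1]
Step 8: demand=5,sold=1 ship[2->3]=1 ship[1->2]=1 ship[0->1]=1 prod=2 -> [13 1 10 1]
Step 9: demand=5,sold=1 ship[2->3]=1 ship[1->2]=1 ship[0->1]=1 prod=2 -> [14 1 10 1]
Step 10: demand=5,sold=1 ship[2->3]=1 ship[1->2]=1 ship[0->1]=1 prod=2 -> [15 1 10 1]
Step 11: demand=5,sold=1 ship[2->3]=1 ship[1->2]=1 ship[0->1]=1 prod=2 -> [16 1 10 1]
Step 12: demand=5,sold=1 ship[2->3]=1 ship[1->2]=1 ship[0->1]=1 prod=2 -> [17 1 10 1]
First stockout at step 5

5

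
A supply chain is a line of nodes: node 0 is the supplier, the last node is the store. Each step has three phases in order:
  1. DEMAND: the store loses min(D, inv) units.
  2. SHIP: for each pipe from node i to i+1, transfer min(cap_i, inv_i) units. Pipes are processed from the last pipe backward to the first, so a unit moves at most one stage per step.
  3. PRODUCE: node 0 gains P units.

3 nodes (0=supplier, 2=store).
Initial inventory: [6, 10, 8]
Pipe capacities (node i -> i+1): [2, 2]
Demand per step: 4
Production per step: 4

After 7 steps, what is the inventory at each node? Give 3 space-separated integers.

Step 1: demand=4,sold=4 ship[1->2]=2 ship[0->1]=2 prod=4 -> inv=[8 10 6]
Step 2: demand=4,sold=4 ship[1->2]=2 ship[0->1]=2 prod=4 -> inv=[10 10 4]
Step 3: demand=4,sold=4 ship[1->2]=2 ship[0->1]=2 prod=4 -> inv=[12 10 2]
Step 4: demand=4,sold=2 ship[1->2]=2 ship[0->1]=2 prod=4 -> inv=[14 10 2]
Step 5: demand=4,sold=2 ship[1->2]=2 ship[0->1]=2 prod=4 -> inv=[16 10 2]
Step 6: demand=4,sold=2 ship[1->2]=2 ship[0->1]=2 prod=4 -> inv=[18 10 2]
Step 7: demand=4,sold=2 ship[1->2]=2 ship[0->1]=2 prod=4 -> inv=[20 10 2]

20 10 2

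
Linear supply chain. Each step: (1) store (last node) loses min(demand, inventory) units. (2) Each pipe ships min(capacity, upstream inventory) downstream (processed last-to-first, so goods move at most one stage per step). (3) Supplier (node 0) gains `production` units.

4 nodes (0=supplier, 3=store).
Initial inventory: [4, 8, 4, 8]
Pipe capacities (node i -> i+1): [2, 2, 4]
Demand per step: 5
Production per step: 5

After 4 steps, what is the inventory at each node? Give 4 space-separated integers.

Step 1: demand=5,sold=5 ship[2->3]=4 ship[1->2]=2 ship[0->1]=2 prod=5 -> inv=[7 8 2 7]
Step 2: demand=5,sold=5 ship[2->3]=2 ship[1->2]=2 ship[0->1]=2 prod=5 -> inv=[10 8 2 4]
Step 3: demand=5,sold=4 ship[2->3]=2 ship[1->2]=2 ship[0->1]=2 prod=5 -> inv=[13 8 2 2]
Step 4: demand=5,sold=2 ship[2->3]=2 ship[1->2]=2 ship[0->1]=2 prod=5 -> inv=[16 8 2 2]

16 8 2 2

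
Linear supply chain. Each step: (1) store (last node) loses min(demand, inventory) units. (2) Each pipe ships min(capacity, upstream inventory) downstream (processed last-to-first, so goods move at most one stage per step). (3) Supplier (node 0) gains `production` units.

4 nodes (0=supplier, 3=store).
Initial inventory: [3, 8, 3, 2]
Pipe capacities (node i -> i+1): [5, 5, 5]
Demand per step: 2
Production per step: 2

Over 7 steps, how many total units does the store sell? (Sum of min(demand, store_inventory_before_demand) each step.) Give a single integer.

Step 1: sold=2 (running total=2) -> [2 6 5 3]
Step 2: sold=2 (running total=4) -> [2 3 5 6]
Step 3: sold=2 (running total=6) -> [2 2 3 9]
Step 4: sold=2 (running total=8) -> [2 2 2 10]
Step 5: sold=2 (running total=10) -> [2 2 2 10]
Step 6: sold=2 (running total=12) -> [2 2 2 10]
Step 7: sold=2 (running total=14) -> [2 2 2 10]

Answer: 14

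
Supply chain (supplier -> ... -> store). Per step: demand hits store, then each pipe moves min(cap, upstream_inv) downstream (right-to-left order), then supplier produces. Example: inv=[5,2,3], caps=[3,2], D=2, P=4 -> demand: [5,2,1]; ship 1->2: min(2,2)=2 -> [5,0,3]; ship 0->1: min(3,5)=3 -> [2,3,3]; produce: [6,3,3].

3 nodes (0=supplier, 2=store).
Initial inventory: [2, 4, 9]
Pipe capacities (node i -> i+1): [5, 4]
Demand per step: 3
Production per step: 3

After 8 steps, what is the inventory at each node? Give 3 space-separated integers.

Step 1: demand=3,sold=3 ship[1->2]=4 ship[0->1]=2 prod=3 -> inv=[3 2 10]
Step 2: demand=3,sold=3 ship[1->2]=2 ship[0->1]=3 prod=3 -> inv=[3 3 9]
Step 3: demand=3,sold=3 ship[1->2]=3 ship[0->1]=3 prod=3 -> inv=[3 3 9]
Step 4: demand=3,sold=3 ship[1->2]=3 ship[0->1]=3 prod=3 -> inv=[3 3 9]
Step 5: demand=3,sold=3 ship[1->2]=3 ship[0->1]=3 prod=3 -> inv=[3 3 9]
Step 6: demand=3,sold=3 ship[1->2]=3 ship[0->1]=3 prod=3 -> inv=[3 3 9]
Step 7: demand=3,sold=3 ship[1->2]=3 ship[0->1]=3 prod=3 -> inv=[3 3 9]
Step 8: demand=3,sold=3 ship[1->2]=3 ship[0->1]=3 prod=3 -> inv=[3 3 9]

3 3 9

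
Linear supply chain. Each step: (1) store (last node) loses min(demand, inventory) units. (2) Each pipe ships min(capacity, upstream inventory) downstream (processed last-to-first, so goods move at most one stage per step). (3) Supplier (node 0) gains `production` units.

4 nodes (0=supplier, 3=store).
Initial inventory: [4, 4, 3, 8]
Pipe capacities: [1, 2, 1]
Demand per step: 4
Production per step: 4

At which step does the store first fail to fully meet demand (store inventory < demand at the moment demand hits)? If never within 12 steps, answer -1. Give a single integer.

Step 1: demand=4,sold=4 ship[2->3]=1 ship[1->2]=2 ship[0->1]=1 prod=4 -> [7 3 4 5]
Step 2: demand=4,sold=4 ship[2->3]=1 ship[1->2]=2 ship[0->1]=1 prod=4 -> [10 2 5 2]
Step 3: demand=4,sold=2 ship[2->3]=1 ship[1->2]=2 ship[0->1]=1 prod=4 -> [13 1 6 1]
Step 4: demand=4,sold=1 ship[2->3]=1 ship[1->2]=1 ship[0->1]=1 prod=4 -> [16 1 6 1]
Step 5: demand=4,sold=1 ship[2->3]=1 ship[1->2]=1 ship[0->1]=1 prod=4 -> [19 1 6 1]
Step 6: demand=4,sold=1 ship[2->3]=1 ship[1->2]=1 ship[0->1]=1 prod=4 -> [22 1 6 1]
Step 7: demand=4,sold=1 ship[2->3]=1 ship[1->2]=1 ship[0->1]=1 prod=4 -> [25 1 6 1]
Step 8: demand=4,sold=1 ship[2->3]=1 ship[1->2]=1 ship[0->1]=1 prod=4 -> [28 1 6 1]
Step 9: demand=4,sold=1 ship[2->3]=1 ship[1->2]=1 ship[0->1]=1 prod=4 -> [31 1 6 1]
Step 10: demand=4,sold=1 ship[2->3]=1 ship[1->2]=1 ship[0->1]=1 prod=4 -> [34 1 6 1]
Step 11: demand=4,sold=1 ship[2->3]=1 ship[1->2]=1 ship[0->1]=1 prod=4 -> [37 1 6 1]
Step 12: demand=4,sold=1 ship[2->3]=1 ship[1->2]=1 ship[0->1]=1 prod=4 -> [40 1 6 1]
First stockout at step 3

3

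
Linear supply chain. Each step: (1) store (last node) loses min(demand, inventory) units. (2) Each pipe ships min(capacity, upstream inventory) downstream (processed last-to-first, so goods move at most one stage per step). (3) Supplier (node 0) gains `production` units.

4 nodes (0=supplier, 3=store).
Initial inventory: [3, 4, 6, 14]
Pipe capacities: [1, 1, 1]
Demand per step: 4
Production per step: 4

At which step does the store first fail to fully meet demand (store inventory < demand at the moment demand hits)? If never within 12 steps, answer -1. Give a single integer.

Step 1: demand=4,sold=4 ship[2->3]=1 ship[1->2]=1 ship[0->1]=1 prod=4 -> [6 4 6 11]
Step 2: demand=4,sold=4 ship[2->3]=1 ship[1->2]=1 ship[0->1]=1 prod=4 -> [9 4 6 8]
Step 3: demand=4,sold=4 ship[2->3]=1 ship[1->2]=1 ship[0->1]=1 prod=4 -> [12 4 6 5]
Step 4: demand=4,sold=4 ship[2->3]=1 ship[1->2]=1 ship[0->1]=1 prod=4 -> [15 4 6 2]
Step 5: demand=4,sold=2 ship[2->3]=1 ship[1->2]=1 ship[0->1]=1 prod=4 -> [18 4 6 1]
Step 6: demand=4,sold=1 ship[2->3]=1 ship[1->2]=1 ship[0->1]=1 prod=4 -> [21 4 6 1]
Step 7: demand=4,sold=1 ship[2->3]=1 ship[1->2]=1 ship[0->1]=1 prod=4 -> [24 4 6 1]
Step 8: demand=4,sold=1 ship[2->3]=1 ship[1->2]=1 ship[0->1]=1 prod=4 -> [27 4 6 1]
Step 9: demand=4,sold=1 ship[2->3]=1 ship[1->2]=1 ship[0->1]=1 prod=4 -> [30 4 6 1]
Step 10: demand=4,sold=1 ship[2->3]=1 ship[1->2]=1 ship[0->1]=1 prod=4 -> [33 4 6 1]
Step 11: demand=4,sold=1 ship[2->3]=1 ship[1->2]=1 ship[0->1]=1 prod=4 -> [36 4 6 1]
Step 12: demand=4,sold=1 ship[2->3]=1 ship[1->2]=1 ship[0->1]=1 prod=4 -> [39 4 6 1]
First stockout at step 5

5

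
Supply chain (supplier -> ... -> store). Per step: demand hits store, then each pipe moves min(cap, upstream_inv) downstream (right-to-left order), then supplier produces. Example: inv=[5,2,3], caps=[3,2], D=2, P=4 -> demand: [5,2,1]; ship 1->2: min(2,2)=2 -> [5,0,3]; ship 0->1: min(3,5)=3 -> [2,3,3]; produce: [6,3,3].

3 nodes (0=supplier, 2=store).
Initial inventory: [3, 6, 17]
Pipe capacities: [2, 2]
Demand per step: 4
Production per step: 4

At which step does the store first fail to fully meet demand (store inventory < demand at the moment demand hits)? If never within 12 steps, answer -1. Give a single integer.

Step 1: demand=4,sold=4 ship[1->2]=2 ship[0->1]=2 prod=4 -> [5 6 15]
Step 2: demand=4,sold=4 ship[1->2]=2 ship[0->1]=2 prod=4 -> [7 6 13]
Step 3: demand=4,sold=4 ship[1->2]=2 ship[0->1]=2 prod=4 -> [9 6 11]
Step 4: demand=4,sold=4 ship[1->2]=2 ship[0->1]=2 prod=4 -> [11 6 9]
Step 5: demand=4,sold=4 ship[1->2]=2 ship[0->1]=2 prod=4 -> [13 6 7]
Step 6: demand=4,sold=4 ship[1->2]=2 ship[0->1]=2 prod=4 -> [15 6 5]
Step 7: demand=4,sold=4 ship[1->2]=2 ship[0->1]=2 prod=4 -> [17 6 3]
Step 8: demand=4,sold=3 ship[1->2]=2 ship[0->1]=2 prod=4 -> [19 6 2]
Step 9: demand=4,sold=2 ship[1->2]=2 ship[0->1]=2 prod=4 -> [21 6 2]
Step 10: demand=4,sold=2 ship[1->2]=2 ship[0->1]=2 prod=4 -> [23 6 2]
Step 11: demand=4,sold=2 ship[1->2]=2 ship[0->1]=2 prod=4 -> [25 6 2]
Step 12: demand=4,sold=2 ship[1->2]=2 ship[0->1]=2 prod=4 -> [27 6 2]
First stockout at step 8

8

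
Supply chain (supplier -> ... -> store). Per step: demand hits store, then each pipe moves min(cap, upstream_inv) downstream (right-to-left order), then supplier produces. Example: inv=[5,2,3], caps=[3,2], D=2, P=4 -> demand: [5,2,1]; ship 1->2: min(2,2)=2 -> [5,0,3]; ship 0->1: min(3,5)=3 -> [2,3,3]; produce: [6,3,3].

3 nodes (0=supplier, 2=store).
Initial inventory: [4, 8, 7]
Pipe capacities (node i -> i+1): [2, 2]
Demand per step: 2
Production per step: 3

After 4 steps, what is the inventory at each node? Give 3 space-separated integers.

Step 1: demand=2,sold=2 ship[1->2]=2 ship[0->1]=2 prod=3 -> inv=[5 8 7]
Step 2: demand=2,sold=2 ship[1->2]=2 ship[0->1]=2 prod=3 -> inv=[6 8 7]
Step 3: demand=2,sold=2 ship[1->2]=2 ship[0->1]=2 prod=3 -> inv=[7 8 7]
Step 4: demand=2,sold=2 ship[1->2]=2 ship[0->1]=2 prod=3 -> inv=[8 8 7]

8 8 7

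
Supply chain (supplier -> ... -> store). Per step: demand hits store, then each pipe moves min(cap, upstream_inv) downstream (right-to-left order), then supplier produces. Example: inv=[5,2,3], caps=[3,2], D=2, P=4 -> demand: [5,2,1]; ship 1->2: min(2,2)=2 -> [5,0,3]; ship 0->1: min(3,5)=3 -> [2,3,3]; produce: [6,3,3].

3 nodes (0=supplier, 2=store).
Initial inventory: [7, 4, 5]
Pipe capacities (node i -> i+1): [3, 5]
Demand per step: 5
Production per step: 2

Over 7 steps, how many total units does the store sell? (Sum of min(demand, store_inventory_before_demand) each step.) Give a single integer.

Answer: 24

Derivation:
Step 1: sold=5 (running total=5) -> [6 3 4]
Step 2: sold=4 (running total=9) -> [5 3 3]
Step 3: sold=3 (running total=12) -> [4 3 3]
Step 4: sold=3 (running total=15) -> [3 3 3]
Step 5: sold=3 (running total=18) -> [2 3 3]
Step 6: sold=3 (running total=21) -> [2 2 3]
Step 7: sold=3 (running total=24) -> [2 2 2]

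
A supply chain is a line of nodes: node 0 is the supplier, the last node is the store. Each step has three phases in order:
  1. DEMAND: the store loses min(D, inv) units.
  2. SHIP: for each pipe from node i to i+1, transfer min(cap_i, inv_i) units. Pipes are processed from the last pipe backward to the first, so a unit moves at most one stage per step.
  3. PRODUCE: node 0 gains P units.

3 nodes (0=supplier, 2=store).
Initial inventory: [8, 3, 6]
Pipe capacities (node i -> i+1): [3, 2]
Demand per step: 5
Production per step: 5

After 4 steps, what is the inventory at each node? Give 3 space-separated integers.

Step 1: demand=5,sold=5 ship[1->2]=2 ship[0->1]=3 prod=5 -> inv=[10 4 3]
Step 2: demand=5,sold=3 ship[1->2]=2 ship[0->1]=3 prod=5 -> inv=[12 5 2]
Step 3: demand=5,sold=2 ship[1->2]=2 ship[0->1]=3 prod=5 -> inv=[14 6 2]
Step 4: demand=5,sold=2 ship[1->2]=2 ship[0->1]=3 prod=5 -> inv=[16 7 2]

16 7 2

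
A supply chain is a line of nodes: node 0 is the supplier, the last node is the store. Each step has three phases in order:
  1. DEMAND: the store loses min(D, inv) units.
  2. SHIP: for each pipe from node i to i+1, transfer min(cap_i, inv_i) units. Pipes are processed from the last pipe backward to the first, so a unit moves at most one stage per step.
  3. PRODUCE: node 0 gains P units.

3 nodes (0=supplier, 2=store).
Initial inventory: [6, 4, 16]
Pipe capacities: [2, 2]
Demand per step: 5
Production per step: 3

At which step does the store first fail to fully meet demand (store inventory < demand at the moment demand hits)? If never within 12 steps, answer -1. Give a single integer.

Step 1: demand=5,sold=5 ship[1->2]=2 ship[0->1]=2 prod=3 -> [7 4 13]
Step 2: demand=5,sold=5 ship[1->2]=2 ship[0->1]=2 prod=3 -> [8 4 10]
Step 3: demand=5,sold=5 ship[1->2]=2 ship[0->1]=2 prod=3 -> [9 4 7]
Step 4: demand=5,sold=5 ship[1->2]=2 ship[0->1]=2 prod=3 -> [10 4 4]
Step 5: demand=5,sold=4 ship[1->2]=2 ship[0->1]=2 prod=3 -> [11 4 2]
Step 6: demand=5,sold=2 ship[1->2]=2 ship[0->1]=2 prod=3 -> [12 4 2]
Step 7: demand=5,sold=2 ship[1->2]=2 ship[0->1]=2 prod=3 -> [13 4 2]
Step 8: demand=5,sold=2 ship[1->2]=2 ship[0->1]=2 prod=3 -> [14 4 2]
Step 9: demand=5,sold=2 ship[1->2]=2 ship[0->1]=2 prod=3 -> [15 4 2]
Step 10: demand=5,sold=2 ship[1->2]=2 ship[0->1]=2 prod=3 -> [16 4 2]
Step 11: demand=5,sold=2 ship[1->2]=2 ship[0->1]=2 prod=3 -> [17 4 2]
Step 12: demand=5,sold=2 ship[1->2]=2 ship[0->1]=2 prod=3 -> [18 4 2]
First stockout at step 5

5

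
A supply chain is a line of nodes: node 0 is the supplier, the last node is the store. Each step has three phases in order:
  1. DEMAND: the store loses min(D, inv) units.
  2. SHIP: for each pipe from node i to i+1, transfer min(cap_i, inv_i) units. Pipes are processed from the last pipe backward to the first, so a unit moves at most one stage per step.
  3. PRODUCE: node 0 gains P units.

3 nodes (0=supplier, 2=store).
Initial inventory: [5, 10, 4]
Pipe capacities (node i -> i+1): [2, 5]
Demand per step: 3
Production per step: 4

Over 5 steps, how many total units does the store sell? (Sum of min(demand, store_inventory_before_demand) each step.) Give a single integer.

Answer: 15

Derivation:
Step 1: sold=3 (running total=3) -> [7 7 6]
Step 2: sold=3 (running total=6) -> [9 4 8]
Step 3: sold=3 (running total=9) -> [11 2 9]
Step 4: sold=3 (running total=12) -> [13 2 8]
Step 5: sold=3 (running total=15) -> [15 2 7]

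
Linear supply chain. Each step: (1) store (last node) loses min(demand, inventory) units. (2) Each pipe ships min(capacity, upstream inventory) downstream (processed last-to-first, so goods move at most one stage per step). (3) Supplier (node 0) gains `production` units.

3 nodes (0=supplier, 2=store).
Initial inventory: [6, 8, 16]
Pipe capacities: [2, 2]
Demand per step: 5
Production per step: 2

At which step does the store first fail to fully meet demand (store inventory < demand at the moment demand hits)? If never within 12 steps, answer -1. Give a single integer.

Step 1: demand=5,sold=5 ship[1->2]=2 ship[0->1]=2 prod=2 -> [6 8 13]
Step 2: demand=5,sold=5 ship[1->2]=2 ship[0->1]=2 prod=2 -> [6 8 10]
Step 3: demand=5,sold=5 ship[1->2]=2 ship[0->1]=2 prod=2 -> [6 8 7]
Step 4: demand=5,sold=5 ship[1->2]=2 ship[0->1]=2 prod=2 -> [6 8 4]
Step 5: demand=5,sold=4 ship[1->2]=2 ship[0->1]=2 prod=2 -> [6 8 2]
Step 6: demand=5,sold=2 ship[1->2]=2 ship[0->1]=2 prod=2 -> [6 8 2]
Step 7: demand=5,sold=2 ship[1->2]=2 ship[0->1]=2 prod=2 -> [6 8 2]
Step 8: demand=5,sold=2 ship[1->2]=2 ship[0->1]=2 prod=2 -> [6 8 2]
Step 9: demand=5,sold=2 ship[1->2]=2 ship[0->1]=2 prod=2 -> [6 8 2]
Step 10: demand=5,sold=2 ship[1->2]=2 ship[0->1]=2 prod=2 -> [6 8 2]
Step 11: demand=5,sold=2 ship[1->2]=2 ship[0->1]=2 prod=2 -> [6 8 2]
Step 12: demand=5,sold=2 ship[1->2]=2 ship[0->1]=2 prod=2 -> [6 8 2]
First stockout at step 5

5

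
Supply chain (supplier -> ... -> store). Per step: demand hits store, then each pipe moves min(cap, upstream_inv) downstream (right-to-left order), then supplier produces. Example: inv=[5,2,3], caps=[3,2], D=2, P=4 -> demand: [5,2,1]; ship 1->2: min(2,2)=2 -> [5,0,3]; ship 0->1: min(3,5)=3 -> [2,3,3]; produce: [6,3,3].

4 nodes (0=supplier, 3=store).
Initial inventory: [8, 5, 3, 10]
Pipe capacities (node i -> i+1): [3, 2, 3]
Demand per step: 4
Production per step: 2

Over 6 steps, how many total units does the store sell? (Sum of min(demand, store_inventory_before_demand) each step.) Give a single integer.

Step 1: sold=4 (running total=4) -> [7 6 2 9]
Step 2: sold=4 (running total=8) -> [6 7 2 7]
Step 3: sold=4 (running total=12) -> [5 8 2 5]
Step 4: sold=4 (running total=16) -> [4 9 2 3]
Step 5: sold=3 (running total=19) -> [3 10 2 2]
Step 6: sold=2 (running total=21) -> [2 11 2 2]

Answer: 21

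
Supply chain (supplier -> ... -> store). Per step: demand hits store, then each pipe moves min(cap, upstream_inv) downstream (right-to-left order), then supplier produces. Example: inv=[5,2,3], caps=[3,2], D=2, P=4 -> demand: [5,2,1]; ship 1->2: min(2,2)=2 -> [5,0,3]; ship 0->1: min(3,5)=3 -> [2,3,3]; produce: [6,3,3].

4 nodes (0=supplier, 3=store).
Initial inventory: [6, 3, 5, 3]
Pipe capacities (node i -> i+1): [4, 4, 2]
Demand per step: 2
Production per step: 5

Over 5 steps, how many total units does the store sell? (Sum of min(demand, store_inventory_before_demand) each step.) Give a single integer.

Step 1: sold=2 (running total=2) -> [7 4 6 3]
Step 2: sold=2 (running total=4) -> [8 4 8 3]
Step 3: sold=2 (running total=6) -> [9 4 10 3]
Step 4: sold=2 (running total=8) -> [10 4 12 3]
Step 5: sold=2 (running total=10) -> [11 4 14 3]

Answer: 10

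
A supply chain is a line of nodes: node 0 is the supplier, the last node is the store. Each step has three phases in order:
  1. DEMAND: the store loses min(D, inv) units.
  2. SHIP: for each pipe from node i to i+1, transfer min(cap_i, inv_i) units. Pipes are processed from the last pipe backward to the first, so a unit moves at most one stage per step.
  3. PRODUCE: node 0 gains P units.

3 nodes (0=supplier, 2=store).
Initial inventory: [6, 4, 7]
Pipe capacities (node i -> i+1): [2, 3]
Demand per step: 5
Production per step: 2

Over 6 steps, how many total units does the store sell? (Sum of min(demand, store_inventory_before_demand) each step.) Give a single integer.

Step 1: sold=5 (running total=5) -> [6 3 5]
Step 2: sold=5 (running total=10) -> [6 2 3]
Step 3: sold=3 (running total=13) -> [6 2 2]
Step 4: sold=2 (running total=15) -> [6 2 2]
Step 5: sold=2 (running total=17) -> [6 2 2]
Step 6: sold=2 (running total=19) -> [6 2 2]

Answer: 19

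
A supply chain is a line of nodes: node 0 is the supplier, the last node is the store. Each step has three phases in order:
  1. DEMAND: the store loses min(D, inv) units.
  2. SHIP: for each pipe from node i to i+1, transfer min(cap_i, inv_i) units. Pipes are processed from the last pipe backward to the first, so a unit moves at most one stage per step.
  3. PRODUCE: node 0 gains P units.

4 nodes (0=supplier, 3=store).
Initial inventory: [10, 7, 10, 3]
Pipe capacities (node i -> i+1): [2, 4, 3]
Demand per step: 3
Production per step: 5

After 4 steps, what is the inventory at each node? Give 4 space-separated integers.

Step 1: demand=3,sold=3 ship[2->3]=3 ship[1->2]=4 ship[0->1]=2 prod=5 -> inv=[13 5 11 3]
Step 2: demand=3,sold=3 ship[2->3]=3 ship[1->2]=4 ship[0->1]=2 prod=5 -> inv=[16 3 12 3]
Step 3: demand=3,sold=3 ship[2->3]=3 ship[1->2]=3 ship[0->1]=2 prod=5 -> inv=[19 2 12 3]
Step 4: demand=3,sold=3 ship[2->3]=3 ship[1->2]=2 ship[0->1]=2 prod=5 -> inv=[22 2 11 3]

22 2 11 3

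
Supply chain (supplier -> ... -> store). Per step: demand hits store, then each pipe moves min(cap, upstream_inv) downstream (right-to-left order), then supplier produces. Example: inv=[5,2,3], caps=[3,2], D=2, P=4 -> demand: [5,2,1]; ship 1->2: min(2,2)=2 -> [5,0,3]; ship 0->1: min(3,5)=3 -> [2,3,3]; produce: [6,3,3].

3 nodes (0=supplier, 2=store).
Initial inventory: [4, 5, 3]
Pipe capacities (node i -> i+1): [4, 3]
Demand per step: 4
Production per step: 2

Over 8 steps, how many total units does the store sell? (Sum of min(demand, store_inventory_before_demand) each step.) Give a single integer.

Step 1: sold=3 (running total=3) -> [2 6 3]
Step 2: sold=3 (running total=6) -> [2 5 3]
Step 3: sold=3 (running total=9) -> [2 4 3]
Step 4: sold=3 (running total=12) -> [2 3 3]
Step 5: sold=3 (running total=15) -> [2 2 3]
Step 6: sold=3 (running total=18) -> [2 2 2]
Step 7: sold=2 (running total=20) -> [2 2 2]
Step 8: sold=2 (running total=22) -> [2 2 2]

Answer: 22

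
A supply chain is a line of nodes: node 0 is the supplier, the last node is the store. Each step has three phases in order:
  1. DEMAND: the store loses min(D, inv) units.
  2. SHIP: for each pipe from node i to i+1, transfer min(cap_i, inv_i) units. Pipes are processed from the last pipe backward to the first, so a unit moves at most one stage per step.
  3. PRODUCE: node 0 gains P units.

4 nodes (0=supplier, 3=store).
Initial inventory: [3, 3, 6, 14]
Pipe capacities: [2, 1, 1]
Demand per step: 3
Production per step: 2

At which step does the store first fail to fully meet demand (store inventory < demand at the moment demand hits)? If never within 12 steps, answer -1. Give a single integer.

Step 1: demand=3,sold=3 ship[2->3]=1 ship[1->2]=1 ship[0->1]=2 prod=2 -> [3 4 6 12]
Step 2: demand=3,sold=3 ship[2->3]=1 ship[1->2]=1 ship[0->1]=2 prod=2 -> [3 5 6 10]
Step 3: demand=3,sold=3 ship[2->3]=1 ship[1->2]=1 ship[0->1]=2 prod=2 -> [3 6 6 8]
Step 4: demand=3,sold=3 ship[2->3]=1 ship[1->2]=1 ship[0->1]=2 prod=2 -> [3 7 6 6]
Step 5: demand=3,sold=3 ship[2->3]=1 ship[1->2]=1 ship[0->1]=2 prod=2 -> [3 8 6 4]
Step 6: demand=3,sold=3 ship[2->3]=1 ship[1->2]=1 ship[0->1]=2 prod=2 -> [3 9 6 2]
Step 7: demand=3,sold=2 ship[2->3]=1 ship[1->2]=1 ship[0->1]=2 prod=2 -> [3 10 6 1]
Step 8: demand=3,sold=1 ship[2->3]=1 ship[1->2]=1 ship[0->1]=2 prod=2 -> [3 11 6 1]
Step 9: demand=3,sold=1 ship[2->3]=1 ship[1->2]=1 ship[0->1]=2 prod=2 -> [3 12 6 1]
Step 10: demand=3,sold=1 ship[2->3]=1 ship[1->2]=1 ship[0->1]=2 prod=2 -> [3 13 6 1]
Step 11: demand=3,sold=1 ship[2->3]=1 ship[1->2]=1 ship[0->1]=2 prod=2 -> [3 14 6 1]
Step 12: demand=3,sold=1 ship[2->3]=1 ship[1->2]=1 ship[0->1]=2 prod=2 -> [3 15 6 1]
First stockout at step 7

7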